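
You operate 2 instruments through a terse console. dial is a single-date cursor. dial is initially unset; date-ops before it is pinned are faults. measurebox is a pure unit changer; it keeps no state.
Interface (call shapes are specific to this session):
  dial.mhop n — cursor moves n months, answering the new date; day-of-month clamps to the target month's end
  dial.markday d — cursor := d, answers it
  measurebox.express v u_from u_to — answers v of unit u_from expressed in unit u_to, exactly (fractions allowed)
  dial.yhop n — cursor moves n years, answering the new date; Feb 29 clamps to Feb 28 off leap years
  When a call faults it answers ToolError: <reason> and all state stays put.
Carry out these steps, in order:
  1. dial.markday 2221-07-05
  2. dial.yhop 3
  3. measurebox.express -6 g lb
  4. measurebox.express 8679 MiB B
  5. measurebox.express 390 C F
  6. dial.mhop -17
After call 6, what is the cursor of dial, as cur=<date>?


$ dial.markday d='2221-07-05'
[out] 2221-07-05
$ dial.yhop n='3'
[out] 2224-07-05
$ measurebox.express v='-6' u_from='g' u_to='lb'
[out] -600000/45359237
$ measurebox.express v='8679' u_from='MiB' u_to='B'
[out] 9100591104
$ measurebox.express v='390' u_from='C' u_to='F'
[out] 734
$ dial.mhop n='-17'
[out] 2223-02-05

Answer: cur=2223-02-05


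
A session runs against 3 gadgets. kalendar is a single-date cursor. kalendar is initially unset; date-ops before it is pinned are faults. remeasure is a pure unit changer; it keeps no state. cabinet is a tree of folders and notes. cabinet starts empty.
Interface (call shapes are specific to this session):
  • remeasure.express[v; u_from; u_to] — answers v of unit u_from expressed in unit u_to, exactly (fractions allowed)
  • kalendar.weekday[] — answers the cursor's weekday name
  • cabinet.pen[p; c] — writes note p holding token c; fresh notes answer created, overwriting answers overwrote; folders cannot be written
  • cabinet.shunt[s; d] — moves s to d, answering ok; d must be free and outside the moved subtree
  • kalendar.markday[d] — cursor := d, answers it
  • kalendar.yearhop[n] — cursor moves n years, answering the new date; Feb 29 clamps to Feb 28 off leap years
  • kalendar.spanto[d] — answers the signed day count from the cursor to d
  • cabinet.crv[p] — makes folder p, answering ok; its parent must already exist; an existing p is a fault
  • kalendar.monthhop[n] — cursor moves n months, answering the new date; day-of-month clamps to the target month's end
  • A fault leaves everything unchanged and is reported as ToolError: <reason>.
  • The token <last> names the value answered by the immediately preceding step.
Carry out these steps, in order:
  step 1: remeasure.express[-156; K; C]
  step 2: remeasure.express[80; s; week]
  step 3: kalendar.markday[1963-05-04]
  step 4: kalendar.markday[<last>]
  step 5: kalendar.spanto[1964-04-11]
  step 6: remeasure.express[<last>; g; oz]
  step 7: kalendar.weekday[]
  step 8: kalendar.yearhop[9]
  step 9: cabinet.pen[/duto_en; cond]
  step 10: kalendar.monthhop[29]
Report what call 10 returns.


[in] express v→-156 u_from→K u_to→C
:: -8583/20
[in] express v→80 u_from→s u_to→week
:: 1/7560
[in] markday d→1963-05-04
:: 1963-05-04
[in] markday d→<last>
:: 1963-05-04
[in] spanto d→1964-04-11
:: 343
[in] express v→<last> u_from→g u_to→oz
:: 78400000/6479891
[in] weekday
:: Saturday
[in] yearhop n→9
:: 1972-05-04
[in] pen p→/duto_en c→cond
:: created
[in] monthhop n→29
:: 1974-10-04

Answer: 1974-10-04


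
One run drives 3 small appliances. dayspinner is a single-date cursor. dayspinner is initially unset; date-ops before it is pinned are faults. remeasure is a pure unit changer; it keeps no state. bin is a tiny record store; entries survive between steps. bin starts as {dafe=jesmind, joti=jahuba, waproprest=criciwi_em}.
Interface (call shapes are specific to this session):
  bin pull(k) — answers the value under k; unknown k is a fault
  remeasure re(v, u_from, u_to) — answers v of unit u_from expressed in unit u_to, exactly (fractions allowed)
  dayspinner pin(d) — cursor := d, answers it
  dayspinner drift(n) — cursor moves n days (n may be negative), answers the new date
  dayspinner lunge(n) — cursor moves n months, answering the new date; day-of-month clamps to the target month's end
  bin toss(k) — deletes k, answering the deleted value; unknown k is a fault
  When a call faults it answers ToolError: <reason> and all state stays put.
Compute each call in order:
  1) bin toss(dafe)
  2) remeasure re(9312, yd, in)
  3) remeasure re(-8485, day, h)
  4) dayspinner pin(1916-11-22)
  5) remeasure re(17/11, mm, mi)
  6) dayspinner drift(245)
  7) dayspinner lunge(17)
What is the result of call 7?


Using bin toss passing k→dafe, and see jesmind.
Now I run remeasure re passing v→9312, u_from→yd, u_to→in, which returns 335232.
Calling remeasure re passing v→-8485, u_from→day, u_to→h, and observe -203640.
Calling dayspinner pin passing d→1916-11-22, which returns 1916-11-22.
Invoking remeasure re passing v→17/11, u_from→mm, u_to→mi, giving 17/17702784.
I run dayspinner drift passing n→245, → 1917-07-25.
I call dayspinner lunge passing n→17, yielding 1918-12-25.

Answer: 1918-12-25


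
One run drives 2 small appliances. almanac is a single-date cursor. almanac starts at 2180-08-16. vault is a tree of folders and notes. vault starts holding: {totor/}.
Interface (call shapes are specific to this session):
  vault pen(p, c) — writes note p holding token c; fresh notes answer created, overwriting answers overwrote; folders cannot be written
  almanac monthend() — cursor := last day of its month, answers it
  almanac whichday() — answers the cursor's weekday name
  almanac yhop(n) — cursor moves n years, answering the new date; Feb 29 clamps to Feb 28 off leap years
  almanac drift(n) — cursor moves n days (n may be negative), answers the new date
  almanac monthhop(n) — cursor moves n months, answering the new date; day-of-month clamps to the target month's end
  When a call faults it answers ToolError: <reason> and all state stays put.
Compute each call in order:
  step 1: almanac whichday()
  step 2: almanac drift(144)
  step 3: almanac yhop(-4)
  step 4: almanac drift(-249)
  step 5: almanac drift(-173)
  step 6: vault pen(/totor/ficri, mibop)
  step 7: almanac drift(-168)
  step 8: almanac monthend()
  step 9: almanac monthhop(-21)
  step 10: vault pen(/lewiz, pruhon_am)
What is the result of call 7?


Next I call almanac whichday, giving Wednesday.
Invoking almanac drift using n: 144, which returns 2181-01-07.
I use almanac yhop using n: -4, which returns 2177-01-07.
I call almanac drift using n: -249, and observe 2176-05-03.
I invoke almanac drift using n: -173, and see 2175-11-12.
Then vault pen using p: /totor/ficri, c: mibop, and get created.
Using almanac drift using n: -168, → 2175-05-28.
Calling almanac monthend(), giving 2175-05-31.
Then almanac monthhop using n: -21, which returns 2173-08-31.
I run vault pen using p: /lewiz, c: pruhon_am, and get created.

Answer: 2175-05-28


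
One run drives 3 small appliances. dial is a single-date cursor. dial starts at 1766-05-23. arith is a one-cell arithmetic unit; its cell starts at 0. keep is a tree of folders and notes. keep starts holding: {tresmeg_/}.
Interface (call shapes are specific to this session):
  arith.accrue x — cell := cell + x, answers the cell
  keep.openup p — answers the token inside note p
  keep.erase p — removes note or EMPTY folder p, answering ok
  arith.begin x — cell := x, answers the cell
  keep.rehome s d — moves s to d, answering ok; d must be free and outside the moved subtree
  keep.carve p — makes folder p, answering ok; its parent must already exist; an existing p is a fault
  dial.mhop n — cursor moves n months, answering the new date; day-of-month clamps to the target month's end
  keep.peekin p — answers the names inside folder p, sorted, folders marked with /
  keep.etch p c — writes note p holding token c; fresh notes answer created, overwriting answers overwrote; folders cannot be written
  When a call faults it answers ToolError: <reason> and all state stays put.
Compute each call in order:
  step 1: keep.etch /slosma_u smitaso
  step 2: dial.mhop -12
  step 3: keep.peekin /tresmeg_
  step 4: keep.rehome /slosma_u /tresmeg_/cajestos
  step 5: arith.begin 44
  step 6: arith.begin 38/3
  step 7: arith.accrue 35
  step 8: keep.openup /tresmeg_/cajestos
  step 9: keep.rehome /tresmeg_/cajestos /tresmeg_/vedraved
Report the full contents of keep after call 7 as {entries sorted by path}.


Answer: {tresmeg_/, tresmeg_/cajestos=smitaso}

Derivation:
==> keep.etch(p→/slosma_u, c→smitaso)
<== created
==> dial.mhop(n→-12)
<== 1765-05-23
==> keep.peekin(p→/tresmeg_)
<== []
==> keep.rehome(s→/slosma_u, d→/tresmeg_/cajestos)
<== ok
==> arith.begin(x→44)
<== 44
==> arith.begin(x→38/3)
<== 38/3
==> arith.accrue(x→35)
<== 143/3
==> keep.openup(p→/tresmeg_/cajestos)
<== smitaso
==> keep.rehome(s→/tresmeg_/cajestos, d→/tresmeg_/vedraved)
<== ok


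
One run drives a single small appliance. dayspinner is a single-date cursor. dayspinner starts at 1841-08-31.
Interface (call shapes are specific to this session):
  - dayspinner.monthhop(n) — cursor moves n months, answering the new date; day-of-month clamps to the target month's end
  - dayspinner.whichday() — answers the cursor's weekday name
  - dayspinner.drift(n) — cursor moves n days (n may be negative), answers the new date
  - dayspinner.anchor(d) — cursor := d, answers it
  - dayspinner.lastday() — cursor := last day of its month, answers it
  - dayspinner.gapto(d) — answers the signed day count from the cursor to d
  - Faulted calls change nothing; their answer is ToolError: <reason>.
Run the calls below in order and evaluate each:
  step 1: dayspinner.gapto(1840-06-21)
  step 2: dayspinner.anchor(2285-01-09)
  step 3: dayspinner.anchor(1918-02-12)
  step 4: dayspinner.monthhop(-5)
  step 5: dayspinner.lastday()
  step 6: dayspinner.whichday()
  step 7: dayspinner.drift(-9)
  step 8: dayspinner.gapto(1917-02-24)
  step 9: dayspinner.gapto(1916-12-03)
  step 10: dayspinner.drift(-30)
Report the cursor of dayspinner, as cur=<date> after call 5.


==> dayspinner.gapto(d=1840-06-21)
<== -436
==> dayspinner.anchor(d=2285-01-09)
<== 2285-01-09
==> dayspinner.anchor(d=1918-02-12)
<== 1918-02-12
==> dayspinner.monthhop(n=-5)
<== 1917-09-12
==> dayspinner.lastday()
<== 1917-09-30
==> dayspinner.whichday()
<== Sunday
==> dayspinner.drift(n=-9)
<== 1917-09-21
==> dayspinner.gapto(d=1917-02-24)
<== -209
==> dayspinner.gapto(d=1916-12-03)
<== -292
==> dayspinner.drift(n=-30)
<== 1917-08-22

Answer: cur=1917-09-30


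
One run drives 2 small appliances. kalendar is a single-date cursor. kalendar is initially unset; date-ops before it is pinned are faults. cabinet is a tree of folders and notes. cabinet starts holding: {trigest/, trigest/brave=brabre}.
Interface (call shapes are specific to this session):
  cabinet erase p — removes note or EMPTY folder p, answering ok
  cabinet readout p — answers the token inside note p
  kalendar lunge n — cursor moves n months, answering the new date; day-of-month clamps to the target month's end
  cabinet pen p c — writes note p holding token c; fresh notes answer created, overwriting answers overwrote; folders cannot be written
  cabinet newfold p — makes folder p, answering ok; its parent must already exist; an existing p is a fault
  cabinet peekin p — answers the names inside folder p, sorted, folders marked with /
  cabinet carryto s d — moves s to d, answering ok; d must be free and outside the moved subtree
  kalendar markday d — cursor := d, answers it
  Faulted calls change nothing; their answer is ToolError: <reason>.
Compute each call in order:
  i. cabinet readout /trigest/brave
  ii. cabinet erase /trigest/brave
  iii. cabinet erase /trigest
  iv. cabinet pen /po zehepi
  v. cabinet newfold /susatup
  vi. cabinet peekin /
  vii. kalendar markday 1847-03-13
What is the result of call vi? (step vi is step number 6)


Act: cabinet readout[p='/trigest/brave']
Obs: brabre
Act: cabinet erase[p='/trigest/brave']
Obs: ok
Act: cabinet erase[p='/trigest']
Obs: ok
Act: cabinet pen[p='/po'; c='zehepi']
Obs: created
Act: cabinet newfold[p='/susatup']
Obs: ok
Act: cabinet peekin[p='/']
Obs: [po, susatup/]
Act: kalendar markday[d='1847-03-13']
Obs: 1847-03-13

Answer: [po, susatup/]


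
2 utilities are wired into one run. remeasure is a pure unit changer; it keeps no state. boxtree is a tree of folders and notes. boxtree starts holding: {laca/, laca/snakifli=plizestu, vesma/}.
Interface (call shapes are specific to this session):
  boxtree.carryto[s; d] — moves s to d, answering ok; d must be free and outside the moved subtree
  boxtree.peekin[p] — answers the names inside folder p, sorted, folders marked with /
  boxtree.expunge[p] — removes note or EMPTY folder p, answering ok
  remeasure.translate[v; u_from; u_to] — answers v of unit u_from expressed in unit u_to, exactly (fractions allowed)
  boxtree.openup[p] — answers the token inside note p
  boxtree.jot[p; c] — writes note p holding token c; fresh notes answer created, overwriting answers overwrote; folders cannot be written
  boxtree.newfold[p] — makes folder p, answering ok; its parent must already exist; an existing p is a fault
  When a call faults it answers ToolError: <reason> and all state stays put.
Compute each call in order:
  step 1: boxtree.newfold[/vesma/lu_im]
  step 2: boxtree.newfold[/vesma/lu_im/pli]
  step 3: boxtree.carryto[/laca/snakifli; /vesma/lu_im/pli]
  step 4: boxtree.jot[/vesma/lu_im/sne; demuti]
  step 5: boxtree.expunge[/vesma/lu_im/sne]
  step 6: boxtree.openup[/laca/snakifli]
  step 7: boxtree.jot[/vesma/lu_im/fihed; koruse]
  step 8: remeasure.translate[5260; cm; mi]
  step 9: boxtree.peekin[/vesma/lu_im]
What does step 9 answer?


-> boxtree.newfold(p=/vesma/lu_im)
<- ok
-> boxtree.newfold(p=/vesma/lu_im/pli)
<- ok
-> boxtree.carryto(s=/laca/snakifli, d=/vesma/lu_im/pli)
<- ToolError: exists
-> boxtree.jot(p=/vesma/lu_im/sne, c=demuti)
<- created
-> boxtree.expunge(p=/vesma/lu_im/sne)
<- ok
-> boxtree.openup(p=/laca/snakifli)
<- plizestu
-> boxtree.jot(p=/vesma/lu_im/fihed, c=koruse)
<- created
-> remeasure.translate(v=5260, u_from=cm, u_to=mi)
<- 6575/201168
-> boxtree.peekin(p=/vesma/lu_im)
<- [fihed, pli/]

Answer: [fihed, pli/]


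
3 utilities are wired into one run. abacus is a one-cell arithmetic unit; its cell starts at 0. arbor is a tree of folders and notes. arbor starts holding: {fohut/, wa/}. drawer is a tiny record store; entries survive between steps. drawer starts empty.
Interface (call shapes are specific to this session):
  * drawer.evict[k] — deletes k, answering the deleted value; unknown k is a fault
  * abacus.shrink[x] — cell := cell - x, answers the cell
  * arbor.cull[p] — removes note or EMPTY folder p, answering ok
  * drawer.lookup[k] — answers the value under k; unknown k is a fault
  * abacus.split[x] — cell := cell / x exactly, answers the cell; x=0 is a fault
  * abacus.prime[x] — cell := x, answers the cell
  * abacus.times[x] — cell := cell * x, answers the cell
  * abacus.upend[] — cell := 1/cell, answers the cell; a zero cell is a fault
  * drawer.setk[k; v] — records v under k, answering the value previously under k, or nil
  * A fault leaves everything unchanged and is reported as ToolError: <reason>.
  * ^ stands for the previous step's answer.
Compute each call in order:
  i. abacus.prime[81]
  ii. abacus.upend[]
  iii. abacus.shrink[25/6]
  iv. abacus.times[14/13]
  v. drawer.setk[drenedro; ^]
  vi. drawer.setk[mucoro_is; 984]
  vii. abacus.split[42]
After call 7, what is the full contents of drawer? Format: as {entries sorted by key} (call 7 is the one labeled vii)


Answer: {drenedro=-4711/1053, mucoro_is=984}

Derivation:
Do: abacus.prime[x→81]
See: 81
Do: abacus.upend[]
See: 1/81
Do: abacus.shrink[x→25/6]
See: -673/162
Do: abacus.times[x→14/13]
See: -4711/1053
Do: drawer.setk[k→drenedro; v→^]
See: nil
Do: drawer.setk[k→mucoro_is; v→984]
See: nil
Do: abacus.split[x→42]
See: -673/6318


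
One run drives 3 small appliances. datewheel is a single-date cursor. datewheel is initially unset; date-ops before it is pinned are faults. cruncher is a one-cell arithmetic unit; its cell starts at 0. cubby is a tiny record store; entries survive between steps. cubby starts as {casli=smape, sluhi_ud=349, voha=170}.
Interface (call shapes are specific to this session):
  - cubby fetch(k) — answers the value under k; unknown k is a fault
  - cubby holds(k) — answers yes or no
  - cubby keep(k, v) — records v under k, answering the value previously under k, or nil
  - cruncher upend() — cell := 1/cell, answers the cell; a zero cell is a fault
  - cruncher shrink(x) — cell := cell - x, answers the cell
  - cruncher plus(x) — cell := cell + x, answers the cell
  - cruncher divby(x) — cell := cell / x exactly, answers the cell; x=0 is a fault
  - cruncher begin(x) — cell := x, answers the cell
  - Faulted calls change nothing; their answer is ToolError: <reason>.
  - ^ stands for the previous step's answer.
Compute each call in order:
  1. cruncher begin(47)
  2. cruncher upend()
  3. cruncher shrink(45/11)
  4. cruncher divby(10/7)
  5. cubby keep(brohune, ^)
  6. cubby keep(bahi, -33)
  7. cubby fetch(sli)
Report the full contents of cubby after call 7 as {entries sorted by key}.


Answer: {bahi=-33, brohune=-7364/2585, casli=smape, sluhi_ud=349, voha=170}

Derivation:
[in] cruncher begin x='47'
  47
[in] cruncher upend
  1/47
[in] cruncher shrink x='45/11'
  -2104/517
[in] cruncher divby x='10/7'
  -7364/2585
[in] cubby keep k='brohune' v='^'
  nil
[in] cubby keep k='bahi' v='-33'
  nil
[in] cubby fetch k='sli'
  ToolError: no such key sli


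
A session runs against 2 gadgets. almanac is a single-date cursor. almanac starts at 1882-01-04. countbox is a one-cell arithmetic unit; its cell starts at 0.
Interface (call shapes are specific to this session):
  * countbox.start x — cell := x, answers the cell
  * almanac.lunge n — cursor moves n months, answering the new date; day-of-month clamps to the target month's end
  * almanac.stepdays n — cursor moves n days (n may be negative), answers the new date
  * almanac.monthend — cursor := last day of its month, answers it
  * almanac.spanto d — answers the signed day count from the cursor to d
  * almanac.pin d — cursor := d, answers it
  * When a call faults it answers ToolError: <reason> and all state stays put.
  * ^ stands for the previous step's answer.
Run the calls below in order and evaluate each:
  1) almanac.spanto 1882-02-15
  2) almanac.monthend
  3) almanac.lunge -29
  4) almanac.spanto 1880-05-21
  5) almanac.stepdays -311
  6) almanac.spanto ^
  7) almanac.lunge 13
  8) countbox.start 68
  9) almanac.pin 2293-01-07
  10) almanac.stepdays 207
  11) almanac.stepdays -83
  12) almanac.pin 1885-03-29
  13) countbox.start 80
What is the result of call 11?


Answer: 2293-05-11

Derivation:
Do: almanac.spanto[d→1882-02-15]
See: 42
Do: almanac.monthend[]
See: 1882-01-31
Do: almanac.lunge[n→-29]
See: 1879-08-31
Do: almanac.spanto[d→1880-05-21]
See: 264
Do: almanac.stepdays[n→-311]
See: 1878-10-24
Do: almanac.spanto[d→^]
See: 0
Do: almanac.lunge[n→13]
See: 1879-11-24
Do: countbox.start[x→68]
See: 68
Do: almanac.pin[d→2293-01-07]
See: 2293-01-07
Do: almanac.stepdays[n→207]
See: 2293-08-02
Do: almanac.stepdays[n→-83]
See: 2293-05-11
Do: almanac.pin[d→1885-03-29]
See: 1885-03-29
Do: countbox.start[x→80]
See: 80


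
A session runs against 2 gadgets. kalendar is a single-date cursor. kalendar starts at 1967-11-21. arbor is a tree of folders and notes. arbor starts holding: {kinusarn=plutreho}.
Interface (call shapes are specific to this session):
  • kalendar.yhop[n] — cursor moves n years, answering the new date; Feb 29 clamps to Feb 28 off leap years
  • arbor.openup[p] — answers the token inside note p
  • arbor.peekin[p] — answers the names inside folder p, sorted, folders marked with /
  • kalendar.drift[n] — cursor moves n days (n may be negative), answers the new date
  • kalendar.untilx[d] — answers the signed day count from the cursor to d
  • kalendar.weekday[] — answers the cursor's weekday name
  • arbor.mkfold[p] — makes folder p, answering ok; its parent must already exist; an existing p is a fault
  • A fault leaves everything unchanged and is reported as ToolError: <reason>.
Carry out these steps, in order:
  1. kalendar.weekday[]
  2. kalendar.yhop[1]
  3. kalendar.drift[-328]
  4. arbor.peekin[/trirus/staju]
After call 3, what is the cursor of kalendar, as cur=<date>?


Answer: cur=1967-12-29

Derivation:
Step: weekday[]
Result: Tuesday
Step: yhop[n→1]
Result: 1968-11-21
Step: drift[n→-328]
Result: 1967-12-29
Step: peekin[p→/trirus/staju]
Result: ToolError: not found


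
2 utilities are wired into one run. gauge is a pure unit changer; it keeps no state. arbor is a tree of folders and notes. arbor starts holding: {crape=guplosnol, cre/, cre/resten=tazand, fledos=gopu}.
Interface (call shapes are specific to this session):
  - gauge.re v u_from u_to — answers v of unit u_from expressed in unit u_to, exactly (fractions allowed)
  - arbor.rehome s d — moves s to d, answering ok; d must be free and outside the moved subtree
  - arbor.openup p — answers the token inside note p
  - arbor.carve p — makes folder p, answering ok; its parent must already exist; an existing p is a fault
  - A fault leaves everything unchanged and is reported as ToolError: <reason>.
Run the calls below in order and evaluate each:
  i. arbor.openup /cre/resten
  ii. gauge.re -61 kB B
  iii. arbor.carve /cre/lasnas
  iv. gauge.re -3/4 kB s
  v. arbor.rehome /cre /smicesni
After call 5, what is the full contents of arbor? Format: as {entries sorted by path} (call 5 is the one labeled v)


-> arbor.openup(p: /cre/resten)
<- tazand
-> gauge.re(v: -61, u_from: kB, u_to: B)
<- -61000
-> arbor.carve(p: /cre/lasnas)
<- ok
-> gauge.re(v: -3/4, u_from: kB, u_to: s)
<- ToolError: incompatible units
-> arbor.rehome(s: /cre, d: /smicesni)
<- ok

Answer: {crape=guplosnol, fledos=gopu, smicesni/, smicesni/lasnas/, smicesni/resten=tazand}


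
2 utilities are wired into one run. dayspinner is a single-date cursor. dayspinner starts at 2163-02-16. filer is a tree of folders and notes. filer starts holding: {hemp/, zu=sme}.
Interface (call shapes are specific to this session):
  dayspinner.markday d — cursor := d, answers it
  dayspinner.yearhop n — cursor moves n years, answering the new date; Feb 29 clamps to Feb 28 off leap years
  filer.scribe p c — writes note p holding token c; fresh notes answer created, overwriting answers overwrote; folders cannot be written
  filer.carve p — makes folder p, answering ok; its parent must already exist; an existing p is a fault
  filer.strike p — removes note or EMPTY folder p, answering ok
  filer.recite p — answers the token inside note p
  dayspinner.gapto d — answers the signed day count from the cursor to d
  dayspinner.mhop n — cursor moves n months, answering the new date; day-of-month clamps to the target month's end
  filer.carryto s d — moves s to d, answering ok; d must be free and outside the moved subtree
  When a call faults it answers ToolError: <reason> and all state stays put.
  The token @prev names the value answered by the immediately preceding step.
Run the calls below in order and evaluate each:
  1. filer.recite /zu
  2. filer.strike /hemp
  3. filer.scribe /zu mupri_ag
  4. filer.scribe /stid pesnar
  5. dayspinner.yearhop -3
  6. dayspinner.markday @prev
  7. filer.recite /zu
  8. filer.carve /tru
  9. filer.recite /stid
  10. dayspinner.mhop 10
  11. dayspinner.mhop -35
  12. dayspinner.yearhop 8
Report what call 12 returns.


! 1. filer.recite(/zu) : sme
! 2. filer.strike(/hemp) : ok
! 3. filer.scribe(/zu, mupri_ag) : overwrote
! 4. filer.scribe(/stid, pesnar) : created
! 5. dayspinner.yearhop(-3) : 2160-02-16
! 6. dayspinner.markday(@prev) : 2160-02-16
! 7. filer.recite(/zu) : mupri_ag
! 8. filer.carve(/tru) : ok
! 9. filer.recite(/stid) : pesnar
! 10. dayspinner.mhop(10) : 2160-12-16
! 11. dayspinner.mhop(-35) : 2158-01-16
! 12. dayspinner.yearhop(8) : 2166-01-16

Answer: 2166-01-16


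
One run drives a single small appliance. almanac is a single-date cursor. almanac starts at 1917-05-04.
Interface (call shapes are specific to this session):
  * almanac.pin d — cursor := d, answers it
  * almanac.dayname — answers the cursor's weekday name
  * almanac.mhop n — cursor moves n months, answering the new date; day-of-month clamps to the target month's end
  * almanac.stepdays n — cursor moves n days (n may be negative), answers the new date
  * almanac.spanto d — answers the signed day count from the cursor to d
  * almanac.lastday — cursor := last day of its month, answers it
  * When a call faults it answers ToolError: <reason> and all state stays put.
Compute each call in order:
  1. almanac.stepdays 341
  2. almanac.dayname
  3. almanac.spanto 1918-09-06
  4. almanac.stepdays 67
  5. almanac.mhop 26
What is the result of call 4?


-> almanac.stepdays(n: 341)
<- 1918-04-10
-> almanac.dayname()
<- Wednesday
-> almanac.spanto(d: 1918-09-06)
<- 149
-> almanac.stepdays(n: 67)
<- 1918-06-16
-> almanac.mhop(n: 26)
<- 1920-08-16

Answer: 1918-06-16


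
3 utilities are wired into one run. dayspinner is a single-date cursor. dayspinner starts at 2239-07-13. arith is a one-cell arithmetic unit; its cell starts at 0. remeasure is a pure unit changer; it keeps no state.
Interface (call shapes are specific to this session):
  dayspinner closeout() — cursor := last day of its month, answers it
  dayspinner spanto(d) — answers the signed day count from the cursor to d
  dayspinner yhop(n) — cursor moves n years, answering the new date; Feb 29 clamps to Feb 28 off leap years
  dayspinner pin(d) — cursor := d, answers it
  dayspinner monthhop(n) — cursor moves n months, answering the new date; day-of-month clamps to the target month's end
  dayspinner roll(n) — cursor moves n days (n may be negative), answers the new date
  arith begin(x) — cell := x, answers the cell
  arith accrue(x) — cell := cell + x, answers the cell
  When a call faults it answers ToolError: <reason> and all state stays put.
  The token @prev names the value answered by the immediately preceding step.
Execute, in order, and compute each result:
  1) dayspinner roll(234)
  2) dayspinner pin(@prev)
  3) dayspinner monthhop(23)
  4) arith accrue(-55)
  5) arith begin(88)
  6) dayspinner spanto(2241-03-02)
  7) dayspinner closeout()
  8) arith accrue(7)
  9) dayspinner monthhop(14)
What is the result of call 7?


Invoking dayspinner roll with n: 234, — result: 2240-03-03.
Now I run dayspinner pin with d: @prev, and observe 2240-03-03.
I use dayspinner monthhop with n: 23, yielding 2242-02-03.
Invoking arith accrue with x: -55, → -55.
Now I run arith begin with x: 88, yielding 88.
I run dayspinner spanto with d: 2241-03-02, — result: -338.
Now I run dayspinner closeout, which returns 2242-02-28.
I run arith accrue with x: 7, yielding 95.
I use dayspinner monthhop with n: 14, and observe 2243-04-28.

Answer: 2242-02-28


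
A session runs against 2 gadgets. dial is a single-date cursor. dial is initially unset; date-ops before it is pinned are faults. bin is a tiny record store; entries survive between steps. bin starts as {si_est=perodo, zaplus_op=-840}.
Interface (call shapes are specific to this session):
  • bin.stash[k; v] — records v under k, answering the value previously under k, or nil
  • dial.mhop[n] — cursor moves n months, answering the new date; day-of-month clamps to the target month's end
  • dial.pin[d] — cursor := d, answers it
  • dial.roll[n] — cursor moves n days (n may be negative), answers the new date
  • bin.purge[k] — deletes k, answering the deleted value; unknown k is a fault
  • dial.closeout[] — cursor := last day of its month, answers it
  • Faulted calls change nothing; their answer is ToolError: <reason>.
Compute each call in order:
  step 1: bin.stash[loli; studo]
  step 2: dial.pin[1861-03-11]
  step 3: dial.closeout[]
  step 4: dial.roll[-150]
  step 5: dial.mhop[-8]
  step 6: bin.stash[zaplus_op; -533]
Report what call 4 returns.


Do: bin.stash[loli; studo]
See: nil
Do: dial.pin[1861-03-11]
See: 1861-03-11
Do: dial.closeout[]
See: 1861-03-31
Do: dial.roll[-150]
See: 1860-11-01
Do: dial.mhop[-8]
See: 1860-03-01
Do: bin.stash[zaplus_op; -533]
See: -840

Answer: 1860-11-01


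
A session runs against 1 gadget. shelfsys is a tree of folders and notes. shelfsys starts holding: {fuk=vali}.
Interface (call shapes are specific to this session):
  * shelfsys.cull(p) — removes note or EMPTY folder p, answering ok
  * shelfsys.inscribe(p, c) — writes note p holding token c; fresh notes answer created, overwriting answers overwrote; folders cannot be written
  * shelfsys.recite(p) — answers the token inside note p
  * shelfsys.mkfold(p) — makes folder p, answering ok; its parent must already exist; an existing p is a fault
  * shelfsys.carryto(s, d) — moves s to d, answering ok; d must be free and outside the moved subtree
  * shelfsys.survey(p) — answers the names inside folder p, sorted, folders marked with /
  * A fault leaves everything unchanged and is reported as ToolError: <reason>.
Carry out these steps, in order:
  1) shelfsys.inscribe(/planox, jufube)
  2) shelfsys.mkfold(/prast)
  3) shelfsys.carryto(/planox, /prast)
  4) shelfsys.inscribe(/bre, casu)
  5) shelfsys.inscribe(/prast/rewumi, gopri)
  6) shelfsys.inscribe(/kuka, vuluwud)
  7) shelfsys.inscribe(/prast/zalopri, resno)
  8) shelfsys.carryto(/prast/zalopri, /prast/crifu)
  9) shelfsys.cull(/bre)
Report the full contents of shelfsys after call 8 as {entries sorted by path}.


Step: shelfsys.inscribe[p=/planox; c=jufube]
Result: created
Step: shelfsys.mkfold[p=/prast]
Result: ok
Step: shelfsys.carryto[s=/planox; d=/prast]
Result: ToolError: exists
Step: shelfsys.inscribe[p=/bre; c=casu]
Result: created
Step: shelfsys.inscribe[p=/prast/rewumi; c=gopri]
Result: created
Step: shelfsys.inscribe[p=/kuka; c=vuluwud]
Result: created
Step: shelfsys.inscribe[p=/prast/zalopri; c=resno]
Result: created
Step: shelfsys.carryto[s=/prast/zalopri; d=/prast/crifu]
Result: ok
Step: shelfsys.cull[p=/bre]
Result: ok

Answer: {bre=casu, fuk=vali, kuka=vuluwud, planox=jufube, prast/, prast/crifu=resno, prast/rewumi=gopri}


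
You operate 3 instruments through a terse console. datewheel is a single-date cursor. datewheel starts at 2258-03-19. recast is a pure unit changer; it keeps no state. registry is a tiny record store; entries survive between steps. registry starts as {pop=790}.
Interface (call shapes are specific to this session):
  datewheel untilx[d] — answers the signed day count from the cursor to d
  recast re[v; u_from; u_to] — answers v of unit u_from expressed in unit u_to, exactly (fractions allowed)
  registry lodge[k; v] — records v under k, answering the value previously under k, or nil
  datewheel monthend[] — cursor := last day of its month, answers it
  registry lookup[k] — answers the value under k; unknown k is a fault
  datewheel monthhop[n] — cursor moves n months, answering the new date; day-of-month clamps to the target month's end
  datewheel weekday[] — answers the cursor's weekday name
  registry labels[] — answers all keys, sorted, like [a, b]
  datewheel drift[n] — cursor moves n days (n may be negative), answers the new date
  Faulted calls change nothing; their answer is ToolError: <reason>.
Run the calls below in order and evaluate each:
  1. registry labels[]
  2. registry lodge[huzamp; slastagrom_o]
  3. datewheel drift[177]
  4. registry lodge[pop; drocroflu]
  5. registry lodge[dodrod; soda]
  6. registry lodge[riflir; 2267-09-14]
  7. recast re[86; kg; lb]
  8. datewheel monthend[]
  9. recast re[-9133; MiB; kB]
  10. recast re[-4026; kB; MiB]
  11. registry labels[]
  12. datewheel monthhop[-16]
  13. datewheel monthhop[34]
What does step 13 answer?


CALL registry labels[]
RET  [pop]
CALL registry lodge[k: huzamp; v: slastagrom_o]
RET  nil
CALL datewheel drift[n: 177]
RET  2258-09-12
CALL registry lodge[k: pop; v: drocroflu]
RET  790
CALL registry lodge[k: dodrod; v: soda]
RET  nil
CALL registry lodge[k: riflir; v: 2267-09-14]
RET  nil
CALL recast re[v: 86; u_from: kg; u_to: lb]
RET  8600000000/45359237
CALL datewheel monthend[]
RET  2258-09-30
CALL recast re[v: -9133; u_from: MiB; u_to: kB]
RET  -1197080576/125
CALL recast re[v: -4026; u_from: kB; u_to: MiB]
RET  -251625/65536
CALL registry labels[]
RET  [dodrod, huzamp, pop, riflir]
CALL datewheel monthhop[n: -16]
RET  2257-05-30
CALL datewheel monthhop[n: 34]
RET  2260-03-30

Answer: 2260-03-30


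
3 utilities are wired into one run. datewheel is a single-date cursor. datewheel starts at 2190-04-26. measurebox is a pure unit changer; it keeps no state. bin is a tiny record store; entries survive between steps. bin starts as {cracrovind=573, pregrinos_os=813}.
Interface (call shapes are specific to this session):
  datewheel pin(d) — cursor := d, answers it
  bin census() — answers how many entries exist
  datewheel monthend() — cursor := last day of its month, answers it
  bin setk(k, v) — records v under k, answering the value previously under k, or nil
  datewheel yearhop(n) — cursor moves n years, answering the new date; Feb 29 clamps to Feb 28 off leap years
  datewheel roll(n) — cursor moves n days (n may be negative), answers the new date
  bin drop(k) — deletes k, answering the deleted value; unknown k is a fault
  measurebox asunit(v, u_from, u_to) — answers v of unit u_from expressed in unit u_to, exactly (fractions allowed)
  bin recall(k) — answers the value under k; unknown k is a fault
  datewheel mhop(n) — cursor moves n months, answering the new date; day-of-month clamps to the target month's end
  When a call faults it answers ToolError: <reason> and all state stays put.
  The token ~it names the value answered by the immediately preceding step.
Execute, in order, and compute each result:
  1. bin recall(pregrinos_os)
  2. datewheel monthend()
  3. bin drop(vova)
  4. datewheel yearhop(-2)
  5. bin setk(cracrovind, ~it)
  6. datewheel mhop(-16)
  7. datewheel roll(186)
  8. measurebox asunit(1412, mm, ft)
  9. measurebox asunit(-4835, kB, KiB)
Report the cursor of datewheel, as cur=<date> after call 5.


Using bin recall passing k='pregrinos_os': 813.
Invoking datewheel monthend(), and observe 2190-04-30.
Now I run bin drop passing k='vova', and get ToolError: no such key vova.
Invoking datewheel yearhop passing n='-2', which returns 2188-04-30.
I run bin setk passing k='cracrovind', v='~it', → 573.
I try datewheel mhop passing n='-16', and see 2186-12-30.
I run datewheel roll passing n='186', and observe 2187-07-04.
Next I call measurebox asunit passing v='1412', u_from='mm', u_to='ft', yielding 1765/381.
Next I call measurebox asunit passing v='-4835', u_from='kB', u_to='KiB': -604375/128.

Answer: cur=2188-04-30


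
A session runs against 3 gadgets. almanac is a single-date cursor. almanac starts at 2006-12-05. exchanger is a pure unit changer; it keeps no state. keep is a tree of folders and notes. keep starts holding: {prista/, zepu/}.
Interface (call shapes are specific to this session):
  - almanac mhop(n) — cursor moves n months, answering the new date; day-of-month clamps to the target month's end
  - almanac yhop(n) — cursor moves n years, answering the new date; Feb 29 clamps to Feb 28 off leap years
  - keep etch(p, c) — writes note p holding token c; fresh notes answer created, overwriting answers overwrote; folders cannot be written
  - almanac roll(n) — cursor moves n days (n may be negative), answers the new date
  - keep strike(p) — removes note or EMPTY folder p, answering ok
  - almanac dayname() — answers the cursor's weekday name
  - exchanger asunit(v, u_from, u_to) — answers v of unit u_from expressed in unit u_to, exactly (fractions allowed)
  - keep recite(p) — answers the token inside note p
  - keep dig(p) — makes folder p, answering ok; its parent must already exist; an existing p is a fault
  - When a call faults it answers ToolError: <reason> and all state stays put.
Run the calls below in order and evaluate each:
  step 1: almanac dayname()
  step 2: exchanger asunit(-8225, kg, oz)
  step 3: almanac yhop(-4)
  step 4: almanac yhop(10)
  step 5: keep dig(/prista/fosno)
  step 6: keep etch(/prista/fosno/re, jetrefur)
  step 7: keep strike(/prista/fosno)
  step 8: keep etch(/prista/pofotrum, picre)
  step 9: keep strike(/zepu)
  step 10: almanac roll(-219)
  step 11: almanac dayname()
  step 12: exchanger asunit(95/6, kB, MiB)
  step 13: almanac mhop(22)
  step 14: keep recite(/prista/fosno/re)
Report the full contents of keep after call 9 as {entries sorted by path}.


Answer: {prista/, prista/fosno/, prista/fosno/re=jetrefur, prista/pofotrum=picre}

Derivation:
Calling almanac dayname(), → Tuesday.
Using exchanger asunit passing v='-8225', u_from='kg', u_to='oz', yielding -1880000000000/6479891.
Then almanac yhop passing n='-4', and see 2002-12-05.
Now I run almanac yhop passing n='10', → 2012-12-05.
Now I run keep dig passing p='/prista/fosno', yielding ok.
Now I run keep etch passing p='/prista/fosno/re', c='jetrefur', giving created.
I use keep strike passing p='/prista/fosno', — result: ToolError: not empty.
Now I run keep etch passing p='/prista/pofotrum', c='picre', giving created.
I run keep strike passing p='/zepu', → ok.
Invoking almanac roll passing n='-219', and see 2012-04-30.
Using almanac dayname(), and get Monday.
I invoke exchanger asunit passing v='95/6', u_from='kB', u_to='MiB', which returns 11875/786432.
I invoke almanac mhop passing n='22', yielding 2014-02-28.
I run keep recite passing p='/prista/fosno/re', and see jetrefur.


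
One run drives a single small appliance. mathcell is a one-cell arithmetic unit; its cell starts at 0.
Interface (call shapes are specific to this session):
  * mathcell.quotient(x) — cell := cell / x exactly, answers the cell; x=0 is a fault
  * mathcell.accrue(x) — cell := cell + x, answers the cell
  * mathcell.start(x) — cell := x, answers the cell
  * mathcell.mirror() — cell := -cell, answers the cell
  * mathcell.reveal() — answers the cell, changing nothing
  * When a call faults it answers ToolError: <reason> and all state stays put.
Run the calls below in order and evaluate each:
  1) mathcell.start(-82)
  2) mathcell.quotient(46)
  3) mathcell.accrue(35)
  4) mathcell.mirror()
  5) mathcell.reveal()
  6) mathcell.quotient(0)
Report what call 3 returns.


Answer: 764/23

Derivation:
I use start on x='-82', and see -82.
Now I run quotient on x='46', which returns -41/23.
Next I call accrue on x='35', — result: 764/23.
I run mirror, which returns -764/23.
I invoke reveal, giving -764/23.
I try quotient on x='0', and observe ToolError: division by zero.


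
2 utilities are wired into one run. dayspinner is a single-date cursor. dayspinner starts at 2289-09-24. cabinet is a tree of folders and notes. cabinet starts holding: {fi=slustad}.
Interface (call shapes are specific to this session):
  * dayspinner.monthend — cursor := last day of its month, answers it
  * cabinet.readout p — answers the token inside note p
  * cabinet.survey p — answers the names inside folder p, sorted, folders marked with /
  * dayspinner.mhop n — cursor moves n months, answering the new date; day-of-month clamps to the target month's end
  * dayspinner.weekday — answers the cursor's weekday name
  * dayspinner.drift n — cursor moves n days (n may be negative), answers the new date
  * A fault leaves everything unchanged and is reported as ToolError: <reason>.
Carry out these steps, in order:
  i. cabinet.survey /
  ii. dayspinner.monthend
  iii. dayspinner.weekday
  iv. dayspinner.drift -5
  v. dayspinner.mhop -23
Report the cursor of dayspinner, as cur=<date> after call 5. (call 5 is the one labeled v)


Answer: cur=2287-10-25

Derivation:
-> survey(/)
<- [fi]
-> monthend()
<- 2289-09-30
-> weekday()
<- Monday
-> drift(-5)
<- 2289-09-25
-> mhop(-23)
<- 2287-10-25


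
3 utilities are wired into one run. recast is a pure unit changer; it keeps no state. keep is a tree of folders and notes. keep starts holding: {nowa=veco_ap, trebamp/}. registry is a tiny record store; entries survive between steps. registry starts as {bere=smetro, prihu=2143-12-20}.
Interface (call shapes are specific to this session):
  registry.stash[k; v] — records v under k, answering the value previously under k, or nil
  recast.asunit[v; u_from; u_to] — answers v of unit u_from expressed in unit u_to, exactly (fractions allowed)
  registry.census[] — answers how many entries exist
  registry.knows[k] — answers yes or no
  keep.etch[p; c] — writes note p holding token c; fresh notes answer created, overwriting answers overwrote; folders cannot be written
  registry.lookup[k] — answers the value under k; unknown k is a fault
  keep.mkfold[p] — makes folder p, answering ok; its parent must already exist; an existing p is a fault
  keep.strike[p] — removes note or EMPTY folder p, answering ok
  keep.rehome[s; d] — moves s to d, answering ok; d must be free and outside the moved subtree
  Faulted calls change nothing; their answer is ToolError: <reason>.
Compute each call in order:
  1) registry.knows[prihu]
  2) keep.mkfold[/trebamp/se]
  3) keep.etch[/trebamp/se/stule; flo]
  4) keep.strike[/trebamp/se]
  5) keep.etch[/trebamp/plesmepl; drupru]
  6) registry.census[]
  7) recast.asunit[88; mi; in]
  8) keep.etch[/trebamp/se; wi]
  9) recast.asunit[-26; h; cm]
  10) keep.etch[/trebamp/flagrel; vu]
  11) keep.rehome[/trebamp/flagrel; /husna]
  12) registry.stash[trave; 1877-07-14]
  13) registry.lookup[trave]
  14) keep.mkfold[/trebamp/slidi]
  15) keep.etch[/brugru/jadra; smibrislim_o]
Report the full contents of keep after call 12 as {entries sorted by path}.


Answer: {husna=vu, nowa=veco_ap, trebamp/, trebamp/plesmepl=drupru, trebamp/se/, trebamp/se/stule=flo}

Derivation:
> registry.knows k: prihu
= yes
> keep.mkfold p: /trebamp/se
= ok
> keep.etch p: /trebamp/se/stule c: flo
= created
> keep.strike p: /trebamp/se
= ToolError: not empty
> keep.etch p: /trebamp/plesmepl c: drupru
= created
> registry.census
= 2
> recast.asunit v: 88 u_from: mi u_to: in
= 5575680
> keep.etch p: /trebamp/se c: wi
= ToolError: is a directory
> recast.asunit v: -26 u_from: h u_to: cm
= ToolError: incompatible units
> keep.etch p: /trebamp/flagrel c: vu
= created
> keep.rehome s: /trebamp/flagrel d: /husna
= ok
> registry.stash k: trave v: 1877-07-14
= nil
> registry.lookup k: trave
= 1877-07-14
> keep.mkfold p: /trebamp/slidi
= ok
> keep.etch p: /brugru/jadra c: smibrislim_o
= ToolError: no parent
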